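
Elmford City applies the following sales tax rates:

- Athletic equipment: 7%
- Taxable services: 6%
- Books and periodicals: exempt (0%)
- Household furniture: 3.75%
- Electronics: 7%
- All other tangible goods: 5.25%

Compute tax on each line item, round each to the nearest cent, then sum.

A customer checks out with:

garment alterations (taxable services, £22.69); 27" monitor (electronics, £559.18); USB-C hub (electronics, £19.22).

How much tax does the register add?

Garment alterations £22.69: taxable services → 6% → £1.36
27" monitor £559.18: electronics → 7% → £39.14
USB-C hub £19.22: electronics → 7% → £1.35
Total tax = £1.36 + £39.14 + £1.35 = £41.85

£41.85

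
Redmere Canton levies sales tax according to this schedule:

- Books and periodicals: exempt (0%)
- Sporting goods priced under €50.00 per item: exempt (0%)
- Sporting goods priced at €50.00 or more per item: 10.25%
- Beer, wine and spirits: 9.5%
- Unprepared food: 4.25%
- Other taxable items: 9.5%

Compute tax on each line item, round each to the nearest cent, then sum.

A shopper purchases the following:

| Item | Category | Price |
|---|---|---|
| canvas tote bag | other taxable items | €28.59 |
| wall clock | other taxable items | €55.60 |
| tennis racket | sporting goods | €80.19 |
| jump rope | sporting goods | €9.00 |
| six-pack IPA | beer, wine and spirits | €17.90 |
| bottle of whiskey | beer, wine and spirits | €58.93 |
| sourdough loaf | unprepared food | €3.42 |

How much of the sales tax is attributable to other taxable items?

€8.00

Canvas tote bag €28.59: other taxable items → 9.5% → €2.72
Wall clock €55.60: other taxable items → 9.5% → €5.28
Tax on other taxable items = €2.72 + €5.28 = €8.00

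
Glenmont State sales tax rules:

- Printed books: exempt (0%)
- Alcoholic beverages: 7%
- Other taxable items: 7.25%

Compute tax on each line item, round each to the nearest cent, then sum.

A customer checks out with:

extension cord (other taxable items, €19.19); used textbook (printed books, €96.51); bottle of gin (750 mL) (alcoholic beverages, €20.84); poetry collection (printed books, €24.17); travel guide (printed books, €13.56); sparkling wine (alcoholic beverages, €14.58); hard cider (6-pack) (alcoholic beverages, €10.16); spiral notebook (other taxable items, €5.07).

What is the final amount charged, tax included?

Extension cord €19.19: other taxable items → 7.25% → €1.39
Used textbook €96.51: printed books → 0% → €0.00
Bottle of gin (750 mL) €20.84: alcoholic beverages → 7% → €1.46
Poetry collection €24.17: printed books → 0% → €0.00
Travel guide €13.56: printed books → 0% → €0.00
Sparkling wine €14.58: alcoholic beverages → 7% → €1.02
Hard cider (6-pack) €10.16: alcoholic beverages → 7% → €0.71
Spiral notebook €5.07: other taxable items → 7.25% → €0.37
Subtotal = €204.08; tax = €4.95; total due = €209.03

€209.03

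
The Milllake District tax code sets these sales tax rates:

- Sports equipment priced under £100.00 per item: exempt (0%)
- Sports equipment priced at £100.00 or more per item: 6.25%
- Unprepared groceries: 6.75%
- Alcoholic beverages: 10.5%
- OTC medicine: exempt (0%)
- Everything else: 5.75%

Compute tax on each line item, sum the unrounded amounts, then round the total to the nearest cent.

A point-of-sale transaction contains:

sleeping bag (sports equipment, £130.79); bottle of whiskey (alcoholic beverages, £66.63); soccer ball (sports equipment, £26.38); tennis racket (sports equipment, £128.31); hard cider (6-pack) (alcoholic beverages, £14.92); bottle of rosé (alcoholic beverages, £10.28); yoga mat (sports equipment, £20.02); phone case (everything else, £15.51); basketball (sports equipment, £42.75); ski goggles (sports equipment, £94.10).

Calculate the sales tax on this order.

Sleeping bag £130.79: sports equipment, £100.00 or more → 6.25% → £8.174375
Bottle of whiskey £66.63: alcoholic beverages → 10.5% → £6.99615
Soccer ball £26.38: sports equipment, under £100.00 → 0% → £0.00
Tennis racket £128.31: sports equipment, £100.00 or more → 6.25% → £8.019375
Hard cider (6-pack) £14.92: alcoholic beverages → 10.5% → £1.5666
Bottle of rosé £10.28: alcoholic beverages → 10.5% → £1.0794
Yoga mat £20.02: sports equipment, under £100.00 → 0% → £0.00
Phone case £15.51: everything else → 5.75% → £0.891825
Basketball £42.75: sports equipment, under £100.00 → 0% → £0.00
Ski goggles £94.10: sports equipment, under £100.00 → 0% → £0.00
Unrounded tax sum = £26.727725 → £26.73

£26.73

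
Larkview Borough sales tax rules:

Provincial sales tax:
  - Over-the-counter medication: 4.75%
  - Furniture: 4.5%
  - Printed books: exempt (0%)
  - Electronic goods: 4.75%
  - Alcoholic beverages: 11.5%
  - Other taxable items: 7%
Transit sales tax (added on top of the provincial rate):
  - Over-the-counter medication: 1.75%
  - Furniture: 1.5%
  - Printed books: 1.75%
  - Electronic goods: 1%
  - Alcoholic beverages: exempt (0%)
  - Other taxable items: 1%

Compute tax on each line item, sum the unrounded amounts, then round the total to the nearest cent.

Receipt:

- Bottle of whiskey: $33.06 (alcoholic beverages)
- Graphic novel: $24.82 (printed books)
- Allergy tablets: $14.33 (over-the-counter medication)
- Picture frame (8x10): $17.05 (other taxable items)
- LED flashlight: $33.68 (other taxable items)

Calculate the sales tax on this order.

$9.23

Bottle of whiskey $33.06: alcoholic beverages → 11.5% + 0% transit = 11.5% → $3.8019
Graphic novel $24.82: printed books → 0% + 1.75% transit = 1.75% → $0.43435
Allergy tablets $14.33: over-the-counter medication → 4.75% + 1.75% transit = 6.5% → $0.93145
Picture frame (8x10) $17.05: other taxable items → 7% + 1% transit = 8% → $1.364
LED flashlight $33.68: other taxable items → 7% + 1% transit = 8% → $2.6944
Unrounded tax sum = $9.2261 → $9.23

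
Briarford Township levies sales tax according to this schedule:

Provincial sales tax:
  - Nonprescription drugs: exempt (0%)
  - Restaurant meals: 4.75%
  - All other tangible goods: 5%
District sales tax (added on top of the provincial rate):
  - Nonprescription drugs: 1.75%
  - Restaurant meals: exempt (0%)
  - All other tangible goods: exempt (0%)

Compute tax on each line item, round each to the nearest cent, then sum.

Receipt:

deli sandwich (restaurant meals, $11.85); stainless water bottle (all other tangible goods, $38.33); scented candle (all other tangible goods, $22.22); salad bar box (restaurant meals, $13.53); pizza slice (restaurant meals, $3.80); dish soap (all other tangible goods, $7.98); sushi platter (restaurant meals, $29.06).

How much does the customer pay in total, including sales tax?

$132.96

Deli sandwich $11.85: restaurant meals → 4.75% + 0% district = 4.75% → $0.56
Stainless water bottle $38.33: all other tangible goods → 5% + 0% district = 5% → $1.92
Scented candle $22.22: all other tangible goods → 5% + 0% district = 5% → $1.11
Salad bar box $13.53: restaurant meals → 4.75% + 0% district = 4.75% → $0.64
Pizza slice $3.80: restaurant meals → 4.75% + 0% district = 4.75% → $0.18
Dish soap $7.98: all other tangible goods → 5% + 0% district = 5% → $0.40
Sushi platter $29.06: restaurant meals → 4.75% + 0% district = 4.75% → $1.38
Subtotal = $126.77; tax = $6.19; total due = $132.96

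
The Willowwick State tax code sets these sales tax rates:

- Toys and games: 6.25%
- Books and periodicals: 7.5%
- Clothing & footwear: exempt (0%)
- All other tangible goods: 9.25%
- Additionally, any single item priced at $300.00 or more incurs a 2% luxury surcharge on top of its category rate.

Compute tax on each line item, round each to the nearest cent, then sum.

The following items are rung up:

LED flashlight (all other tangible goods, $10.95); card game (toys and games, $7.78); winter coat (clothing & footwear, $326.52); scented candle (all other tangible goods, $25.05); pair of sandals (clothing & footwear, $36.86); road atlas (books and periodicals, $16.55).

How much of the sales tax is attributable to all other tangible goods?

$3.33

LED flashlight $10.95: all other tangible goods → 9.25% → $1.01
Scented candle $25.05: all other tangible goods → 9.25% → $2.32
Tax on all other tangible goods = $1.01 + $2.32 = $3.33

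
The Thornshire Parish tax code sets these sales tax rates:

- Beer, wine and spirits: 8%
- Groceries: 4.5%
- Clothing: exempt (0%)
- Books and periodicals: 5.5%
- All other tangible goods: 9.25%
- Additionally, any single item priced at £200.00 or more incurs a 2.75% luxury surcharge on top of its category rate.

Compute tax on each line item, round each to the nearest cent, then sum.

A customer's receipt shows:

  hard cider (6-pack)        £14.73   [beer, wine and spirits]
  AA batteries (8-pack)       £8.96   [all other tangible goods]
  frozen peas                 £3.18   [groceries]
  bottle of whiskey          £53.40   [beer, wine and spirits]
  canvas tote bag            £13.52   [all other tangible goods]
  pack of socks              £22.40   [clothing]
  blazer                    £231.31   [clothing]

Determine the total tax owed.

Hard cider (6-pack) £14.73: beer, wine and spirits → 8% → £1.18
AA batteries (8-pack) £8.96: all other tangible goods → 9.25% → £0.83
Frozen peas £3.18: groceries → 4.5% → £0.14
Bottle of whiskey £53.40: beer, wine and spirits → 8% → £4.27
Canvas tote bag £13.52: all other tangible goods → 9.25% → £1.25
Pack of socks £22.40: clothing → 0% → £0.00
Blazer £231.31: clothing → 0% + 2.75% surcharge = 2.75% → £6.36
Total tax = £1.18 + £0.83 + £0.14 + £4.27 + £1.25 + £6.36 = £14.03

£14.03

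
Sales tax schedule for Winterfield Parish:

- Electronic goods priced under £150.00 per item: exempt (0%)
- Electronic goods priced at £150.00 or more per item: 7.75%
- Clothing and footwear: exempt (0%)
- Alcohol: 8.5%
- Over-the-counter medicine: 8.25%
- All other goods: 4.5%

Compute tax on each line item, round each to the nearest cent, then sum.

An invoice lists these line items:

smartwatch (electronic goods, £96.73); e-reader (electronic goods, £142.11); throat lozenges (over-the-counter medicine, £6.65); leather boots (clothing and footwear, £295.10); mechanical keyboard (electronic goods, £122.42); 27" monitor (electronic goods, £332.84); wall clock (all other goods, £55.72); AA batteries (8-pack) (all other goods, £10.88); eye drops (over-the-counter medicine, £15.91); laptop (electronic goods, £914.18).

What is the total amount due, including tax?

£2094.05

Smartwatch £96.73: electronic goods, under £150.00 → 0% → £0.00
E-reader £142.11: electronic goods, under £150.00 → 0% → £0.00
Throat lozenges £6.65: over-the-counter medicine → 8.25% → £0.55
Leather boots £295.10: clothing and footwear → 0% → £0.00
Mechanical keyboard £122.42: electronic goods, under £150.00 → 0% → £0.00
27" monitor £332.84: electronic goods, £150.00 or more → 7.75% → £25.80
Wall clock £55.72: all other goods → 4.5% → £2.51
AA batteries (8-pack) £10.88: all other goods → 4.5% → £0.49
Eye drops £15.91: over-the-counter medicine → 8.25% → £1.31
Laptop £914.18: electronic goods, £150.00 or more → 7.75% → £70.85
Subtotal = £1992.54; tax = £101.51; total due = £2094.05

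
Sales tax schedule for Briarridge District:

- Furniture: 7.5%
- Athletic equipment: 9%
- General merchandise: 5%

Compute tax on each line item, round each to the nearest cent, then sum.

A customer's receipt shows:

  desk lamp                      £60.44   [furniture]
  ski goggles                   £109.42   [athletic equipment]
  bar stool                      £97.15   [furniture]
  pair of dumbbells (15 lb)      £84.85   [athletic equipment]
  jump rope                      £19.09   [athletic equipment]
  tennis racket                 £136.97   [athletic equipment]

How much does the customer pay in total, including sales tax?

Desk lamp £60.44: furniture → 7.5% → £4.53
Ski goggles £109.42: athletic equipment → 9% → £9.85
Bar stool £97.15: furniture → 7.5% → £7.29
Pair of dumbbells (15 lb) £84.85: athletic equipment → 9% → £7.64
Jump rope £19.09: athletic equipment → 9% → £1.72
Tennis racket £136.97: athletic equipment → 9% → £12.33
Subtotal = £507.92; tax = £43.36; total due = £551.28

£551.28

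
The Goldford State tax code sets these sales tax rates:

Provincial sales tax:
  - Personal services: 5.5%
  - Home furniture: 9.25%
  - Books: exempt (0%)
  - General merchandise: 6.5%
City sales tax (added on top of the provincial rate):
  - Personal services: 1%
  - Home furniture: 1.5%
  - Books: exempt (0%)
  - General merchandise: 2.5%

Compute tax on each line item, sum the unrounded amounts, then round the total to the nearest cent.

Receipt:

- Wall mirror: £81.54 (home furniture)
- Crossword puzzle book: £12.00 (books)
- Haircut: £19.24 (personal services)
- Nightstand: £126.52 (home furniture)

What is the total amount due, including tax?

£262.92

Wall mirror £81.54: home furniture → 9.25% + 1.5% city = 10.75% → £8.76555
Crossword puzzle book £12.00: books → 0% + 0% city = 0% → £0.00
Haircut £19.24: personal services → 5.5% + 1% city = 6.5% → £1.2506
Nightstand £126.52: home furniture → 9.25% + 1.5% city = 10.75% → £13.6009
Subtotal = £239.30; unrounded tax = £23.61705 → £23.62; total due = £262.92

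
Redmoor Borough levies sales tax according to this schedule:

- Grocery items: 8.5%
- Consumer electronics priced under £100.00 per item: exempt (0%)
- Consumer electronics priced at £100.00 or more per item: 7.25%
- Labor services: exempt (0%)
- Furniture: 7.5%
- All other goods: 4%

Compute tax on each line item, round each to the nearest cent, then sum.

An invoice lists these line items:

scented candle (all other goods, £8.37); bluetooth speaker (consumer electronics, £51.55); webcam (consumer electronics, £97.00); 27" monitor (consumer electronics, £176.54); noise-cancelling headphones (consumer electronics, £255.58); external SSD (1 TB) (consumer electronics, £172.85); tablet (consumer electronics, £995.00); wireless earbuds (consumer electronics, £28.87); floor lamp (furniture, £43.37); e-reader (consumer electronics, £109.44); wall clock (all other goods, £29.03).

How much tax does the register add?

Scented candle £8.37: all other goods → 4% → £0.33
Bluetooth speaker £51.55: consumer electronics, under £100.00 → 0% → £0.00
Webcam £97.00: consumer electronics, under £100.00 → 0% → £0.00
27" monitor £176.54: consumer electronics, £100.00 or more → 7.25% → £12.80
Noise-cancelling headphones £255.58: consumer electronics, £100.00 or more → 7.25% → £18.53
External SSD (1 TB) £172.85: consumer electronics, £100.00 or more → 7.25% → £12.53
Tablet £995.00: consumer electronics, £100.00 or more → 7.25% → £72.14
Wireless earbuds £28.87: consumer electronics, under £100.00 → 0% → £0.00
Floor lamp £43.37: furniture → 7.5% → £3.25
E-reader £109.44: consumer electronics, £100.00 or more → 7.25% → £7.93
Wall clock £29.03: all other goods → 4% → £1.16
Total tax = £0.33 + £12.80 + £18.53 + £12.53 + £72.14 + £3.25 + £7.93 + £1.16 = £128.67

£128.67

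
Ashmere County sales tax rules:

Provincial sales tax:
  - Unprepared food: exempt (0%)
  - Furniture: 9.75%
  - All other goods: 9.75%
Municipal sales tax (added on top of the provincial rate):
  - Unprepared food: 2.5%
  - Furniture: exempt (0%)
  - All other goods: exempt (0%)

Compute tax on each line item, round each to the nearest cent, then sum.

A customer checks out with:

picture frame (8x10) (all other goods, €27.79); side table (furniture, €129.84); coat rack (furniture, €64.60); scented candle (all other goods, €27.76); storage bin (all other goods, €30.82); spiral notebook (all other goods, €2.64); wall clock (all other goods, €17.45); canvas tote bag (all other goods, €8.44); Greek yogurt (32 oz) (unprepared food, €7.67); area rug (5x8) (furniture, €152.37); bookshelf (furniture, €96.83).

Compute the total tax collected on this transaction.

€54.65

Picture frame (8x10) €27.79: all other goods → 9.75% + 0% municipal = 9.75% → €2.71
Side table €129.84: furniture → 9.75% + 0% municipal = 9.75% → €12.66
Coat rack €64.60: furniture → 9.75% + 0% municipal = 9.75% → €6.30
Scented candle €27.76: all other goods → 9.75% + 0% municipal = 9.75% → €2.71
Storage bin €30.82: all other goods → 9.75% + 0% municipal = 9.75% → €3.00
Spiral notebook €2.64: all other goods → 9.75% + 0% municipal = 9.75% → €0.26
Wall clock €17.45: all other goods → 9.75% + 0% municipal = 9.75% → €1.70
Canvas tote bag €8.44: all other goods → 9.75% + 0% municipal = 9.75% → €0.82
Greek yogurt (32 oz) €7.67: unprepared food → 0% + 2.5% municipal = 2.5% → €0.19
Area rug (5x8) €152.37: furniture → 9.75% + 0% municipal = 9.75% → €14.86
Bookshelf €96.83: furniture → 9.75% + 0% municipal = 9.75% → €9.44
Total tax = €2.71 + €12.66 + €6.30 + €2.71 + €3.00 + €0.26 + €1.70 + €0.82 + €0.19 + €14.86 + €9.44 = €54.65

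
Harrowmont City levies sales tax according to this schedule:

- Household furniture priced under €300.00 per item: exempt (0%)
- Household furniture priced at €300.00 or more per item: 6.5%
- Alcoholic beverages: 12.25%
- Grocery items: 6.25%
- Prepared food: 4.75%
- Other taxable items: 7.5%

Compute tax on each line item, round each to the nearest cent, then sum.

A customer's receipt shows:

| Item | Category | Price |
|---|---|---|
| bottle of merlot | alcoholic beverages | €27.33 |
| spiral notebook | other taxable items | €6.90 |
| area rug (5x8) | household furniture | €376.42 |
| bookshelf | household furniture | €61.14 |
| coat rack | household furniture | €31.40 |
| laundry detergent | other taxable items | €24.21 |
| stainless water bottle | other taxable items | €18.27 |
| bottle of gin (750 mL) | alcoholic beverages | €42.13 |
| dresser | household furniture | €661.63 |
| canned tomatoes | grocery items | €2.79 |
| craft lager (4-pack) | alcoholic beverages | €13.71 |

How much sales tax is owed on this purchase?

€81.55

Bottle of merlot €27.33: alcoholic beverages → 12.25% → €3.35
Spiral notebook €6.90: other taxable items → 7.5% → €0.52
Area rug (5x8) €376.42: household furniture, €300.00 or more → 6.5% → €24.47
Bookshelf €61.14: household furniture, under €300.00 → 0% → €0.00
Coat rack €31.40: household furniture, under €300.00 → 0% → €0.00
Laundry detergent €24.21: other taxable items → 7.5% → €1.82
Stainless water bottle €18.27: other taxable items → 7.5% → €1.37
Bottle of gin (750 mL) €42.13: alcoholic beverages → 12.25% → €5.16
Dresser €661.63: household furniture, €300.00 or more → 6.5% → €43.01
Canned tomatoes €2.79: grocery items → 6.25% → €0.17
Craft lager (4-pack) €13.71: alcoholic beverages → 12.25% → €1.68
Total tax = €3.35 + €0.52 + €24.47 + €1.82 + €1.37 + €5.16 + €43.01 + €0.17 + €1.68 = €81.55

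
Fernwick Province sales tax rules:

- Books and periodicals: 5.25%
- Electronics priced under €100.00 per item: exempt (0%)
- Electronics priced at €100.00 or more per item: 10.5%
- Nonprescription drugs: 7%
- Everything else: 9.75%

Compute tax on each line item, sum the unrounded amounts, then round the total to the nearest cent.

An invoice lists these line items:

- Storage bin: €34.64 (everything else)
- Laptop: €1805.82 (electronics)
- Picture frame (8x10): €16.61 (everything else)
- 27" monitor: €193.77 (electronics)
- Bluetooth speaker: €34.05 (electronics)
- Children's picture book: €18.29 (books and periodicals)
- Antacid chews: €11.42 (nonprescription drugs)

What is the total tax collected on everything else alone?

Storage bin €34.64: everything else → 9.75% → €3.3774
Picture frame (8x10) €16.61: everything else → 9.75% → €1.619475
Tax on everything else: unrounded sum = €4.996875 → €5.00

€5.00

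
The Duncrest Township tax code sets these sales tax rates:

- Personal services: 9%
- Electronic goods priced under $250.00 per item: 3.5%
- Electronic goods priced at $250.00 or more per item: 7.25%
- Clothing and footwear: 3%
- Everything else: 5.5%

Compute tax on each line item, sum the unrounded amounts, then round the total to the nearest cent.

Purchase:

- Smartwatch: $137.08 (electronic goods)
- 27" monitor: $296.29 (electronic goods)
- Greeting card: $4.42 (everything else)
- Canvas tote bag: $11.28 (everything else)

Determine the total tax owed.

$27.14

Smartwatch $137.08: electronic goods, under $250.00 → 3.5% → $4.7978
27" monitor $296.29: electronic goods, $250.00 or more → 7.25% → $21.481025
Greeting card $4.42: everything else → 5.5% → $0.2431
Canvas tote bag $11.28: everything else → 5.5% → $0.6204
Unrounded tax sum = $27.142325 → $27.14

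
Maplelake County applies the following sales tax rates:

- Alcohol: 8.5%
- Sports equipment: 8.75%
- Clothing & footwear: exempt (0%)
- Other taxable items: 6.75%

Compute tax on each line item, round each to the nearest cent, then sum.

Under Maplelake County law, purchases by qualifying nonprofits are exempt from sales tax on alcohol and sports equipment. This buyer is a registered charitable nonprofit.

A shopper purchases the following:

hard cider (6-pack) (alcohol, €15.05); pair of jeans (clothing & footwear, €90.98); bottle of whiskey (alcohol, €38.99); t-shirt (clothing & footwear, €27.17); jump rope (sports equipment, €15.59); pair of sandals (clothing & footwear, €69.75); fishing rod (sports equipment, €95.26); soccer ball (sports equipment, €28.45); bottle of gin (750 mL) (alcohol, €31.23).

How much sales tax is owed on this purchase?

€0.00

Hard cider (6-pack) €15.05: alcohol, buyer-exempt → 0% → €0.00
Pair of jeans €90.98: clothing & footwear → 0% → €0.00
Bottle of whiskey €38.99: alcohol, buyer-exempt → 0% → €0.00
T-shirt €27.17: clothing & footwear → 0% → €0.00
Jump rope €15.59: sports equipment, buyer-exempt → 0% → €0.00
Pair of sandals €69.75: clothing & footwear → 0% → €0.00
Fishing rod €95.26: sports equipment, buyer-exempt → 0% → €0.00
Soccer ball €28.45: sports equipment, buyer-exempt → 0% → €0.00
Bottle of gin (750 mL) €31.23: alcohol, buyer-exempt → 0% → €0.00
Total tax = €0.00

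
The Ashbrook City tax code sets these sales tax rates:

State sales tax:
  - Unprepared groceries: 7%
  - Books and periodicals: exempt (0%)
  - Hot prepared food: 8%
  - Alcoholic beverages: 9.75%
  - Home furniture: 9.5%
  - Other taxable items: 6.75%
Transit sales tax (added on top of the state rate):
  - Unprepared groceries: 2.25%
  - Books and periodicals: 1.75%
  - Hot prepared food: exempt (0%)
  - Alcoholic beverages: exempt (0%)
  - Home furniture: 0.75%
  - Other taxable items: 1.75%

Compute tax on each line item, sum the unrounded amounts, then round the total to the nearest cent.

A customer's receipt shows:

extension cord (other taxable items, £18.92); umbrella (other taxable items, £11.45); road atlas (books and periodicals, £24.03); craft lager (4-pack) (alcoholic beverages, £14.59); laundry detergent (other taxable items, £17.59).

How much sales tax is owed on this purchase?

£5.92

Extension cord £18.92: other taxable items → 6.75% + 1.75% transit = 8.5% → £1.6082
Umbrella £11.45: other taxable items → 6.75% + 1.75% transit = 8.5% → £0.97325
Road atlas £24.03: books and periodicals → 0% + 1.75% transit = 1.75% → £0.420525
Craft lager (4-pack) £14.59: alcoholic beverages → 9.75% + 0% transit = 9.75% → £1.422525
Laundry detergent £17.59: other taxable items → 6.75% + 1.75% transit = 8.5% → £1.49515
Unrounded tax sum = £5.91965 → £5.92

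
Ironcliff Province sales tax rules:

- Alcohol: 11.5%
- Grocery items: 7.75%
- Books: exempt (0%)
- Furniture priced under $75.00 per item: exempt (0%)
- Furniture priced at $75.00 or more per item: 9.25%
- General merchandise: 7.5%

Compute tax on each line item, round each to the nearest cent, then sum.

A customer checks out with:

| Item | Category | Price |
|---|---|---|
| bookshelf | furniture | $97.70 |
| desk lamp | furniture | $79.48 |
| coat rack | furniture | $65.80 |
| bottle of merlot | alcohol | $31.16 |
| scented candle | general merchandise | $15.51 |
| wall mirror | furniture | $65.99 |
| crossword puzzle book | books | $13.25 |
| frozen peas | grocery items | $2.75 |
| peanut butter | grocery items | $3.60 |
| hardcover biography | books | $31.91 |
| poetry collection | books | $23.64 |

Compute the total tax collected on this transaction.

Bookshelf $97.70: furniture, $75.00 or more → 9.25% → $9.04
Desk lamp $79.48: furniture, $75.00 or more → 9.25% → $7.35
Coat rack $65.80: furniture, under $75.00 → 0% → $0.00
Bottle of merlot $31.16: alcohol → 11.5% → $3.58
Scented candle $15.51: general merchandise → 7.5% → $1.16
Wall mirror $65.99: furniture, under $75.00 → 0% → $0.00
Crossword puzzle book $13.25: books → 0% → $0.00
Frozen peas $2.75: grocery items → 7.75% → $0.21
Peanut butter $3.60: grocery items → 7.75% → $0.28
Hardcover biography $31.91: books → 0% → $0.00
Poetry collection $23.64: books → 0% → $0.00
Total tax = $9.04 + $7.35 + $3.58 + $1.16 + $0.21 + $0.28 = $21.62

$21.62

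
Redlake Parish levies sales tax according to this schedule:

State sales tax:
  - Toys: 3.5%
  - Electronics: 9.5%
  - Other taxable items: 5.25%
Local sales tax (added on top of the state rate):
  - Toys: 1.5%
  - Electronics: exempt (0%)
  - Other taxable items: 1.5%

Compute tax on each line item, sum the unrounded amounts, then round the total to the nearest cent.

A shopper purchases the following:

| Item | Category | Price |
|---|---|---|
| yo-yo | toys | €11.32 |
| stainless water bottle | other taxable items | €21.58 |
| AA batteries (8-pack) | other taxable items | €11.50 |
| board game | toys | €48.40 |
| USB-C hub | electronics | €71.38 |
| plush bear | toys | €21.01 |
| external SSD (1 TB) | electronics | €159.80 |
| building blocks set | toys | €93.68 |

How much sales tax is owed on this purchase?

Yo-yo €11.32: toys → 3.5% + 1.5% local = 5% → €0.566
Stainless water bottle €21.58: other taxable items → 5.25% + 1.5% local = 6.75% → €1.45665
AA batteries (8-pack) €11.50: other taxable items → 5.25% + 1.5% local = 6.75% → €0.77625
Board game €48.40: toys → 3.5% + 1.5% local = 5% → €2.42
USB-C hub €71.38: electronics → 9.5% + 0% local = 9.5% → €6.7811
Plush bear €21.01: toys → 3.5% + 1.5% local = 5% → €1.0505
External SSD (1 TB) €159.80: electronics → 9.5% + 0% local = 9.5% → €15.181
Building blocks set €93.68: toys → 3.5% + 1.5% local = 5% → €4.684
Unrounded tax sum = €32.9155 → €32.92

€32.92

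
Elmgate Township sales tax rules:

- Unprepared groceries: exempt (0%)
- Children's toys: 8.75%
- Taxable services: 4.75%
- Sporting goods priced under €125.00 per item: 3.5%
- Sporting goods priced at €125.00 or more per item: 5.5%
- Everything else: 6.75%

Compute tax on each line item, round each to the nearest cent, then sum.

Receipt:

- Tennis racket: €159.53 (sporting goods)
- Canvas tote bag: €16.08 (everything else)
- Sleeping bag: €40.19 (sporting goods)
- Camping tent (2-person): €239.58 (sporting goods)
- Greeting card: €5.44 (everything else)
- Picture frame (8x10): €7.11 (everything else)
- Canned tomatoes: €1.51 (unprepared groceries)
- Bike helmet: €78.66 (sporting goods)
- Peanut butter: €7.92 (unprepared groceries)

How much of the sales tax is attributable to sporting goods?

€26.11

Tennis racket €159.53: sporting goods, €125.00 or more → 5.5% → €8.77
Sleeping bag €40.19: sporting goods, under €125.00 → 3.5% → €1.41
Camping tent (2-person) €239.58: sporting goods, €125.00 or more → 5.5% → €13.18
Bike helmet €78.66: sporting goods, under €125.00 → 3.5% → €2.75
Tax on sporting goods = €8.77 + €1.41 + €13.18 + €2.75 = €26.11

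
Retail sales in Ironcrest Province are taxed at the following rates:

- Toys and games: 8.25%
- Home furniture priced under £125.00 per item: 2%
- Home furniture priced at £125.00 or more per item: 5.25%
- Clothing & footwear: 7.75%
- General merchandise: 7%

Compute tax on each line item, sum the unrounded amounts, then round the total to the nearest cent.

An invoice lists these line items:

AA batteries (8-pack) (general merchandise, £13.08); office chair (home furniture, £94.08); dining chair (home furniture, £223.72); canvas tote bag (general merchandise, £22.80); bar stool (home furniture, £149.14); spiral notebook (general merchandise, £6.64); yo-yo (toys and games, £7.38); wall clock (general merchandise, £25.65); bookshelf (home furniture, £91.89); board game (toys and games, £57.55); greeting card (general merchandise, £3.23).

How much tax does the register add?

AA batteries (8-pack) £13.08: general merchandise → 7% → £0.9156
Office chair £94.08: home furniture, under £125.00 → 2% → £1.8816
Dining chair £223.72: home furniture, £125.00 or more → 5.25% → £11.7453
Canvas tote bag £22.80: general merchandise → 7% → £1.596
Bar stool £149.14: home furniture, £125.00 or more → 5.25% → £7.82985
Spiral notebook £6.64: general merchandise → 7% → £0.4648
Yo-yo £7.38: toys and games → 8.25% → £0.60885
Wall clock £25.65: general merchandise → 7% → £1.7955
Bookshelf £91.89: home furniture, under £125.00 → 2% → £1.8378
Board game £57.55: toys and games → 8.25% → £4.747875
Greeting card £3.23: general merchandise → 7% → £0.2261
Unrounded tax sum = £33.649275 → £33.65

£33.65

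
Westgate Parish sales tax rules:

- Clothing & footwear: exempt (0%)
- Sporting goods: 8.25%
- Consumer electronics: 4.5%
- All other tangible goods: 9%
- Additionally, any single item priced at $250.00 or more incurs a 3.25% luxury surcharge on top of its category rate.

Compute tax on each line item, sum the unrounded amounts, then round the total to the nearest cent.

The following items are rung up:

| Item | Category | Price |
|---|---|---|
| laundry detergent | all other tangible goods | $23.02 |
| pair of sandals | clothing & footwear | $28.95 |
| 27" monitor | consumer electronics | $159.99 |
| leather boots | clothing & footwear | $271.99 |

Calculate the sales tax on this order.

Laundry detergent $23.02: all other tangible goods → 9% → $2.0718
Pair of sandals $28.95: clothing & footwear → 0% → $0.00
27" monitor $159.99: consumer electronics → 4.5% → $7.19955
Leather boots $271.99: clothing & footwear → 0% + 3.25% surcharge = 3.25% → $8.839675
Unrounded tax sum = $18.111025 → $18.11

$18.11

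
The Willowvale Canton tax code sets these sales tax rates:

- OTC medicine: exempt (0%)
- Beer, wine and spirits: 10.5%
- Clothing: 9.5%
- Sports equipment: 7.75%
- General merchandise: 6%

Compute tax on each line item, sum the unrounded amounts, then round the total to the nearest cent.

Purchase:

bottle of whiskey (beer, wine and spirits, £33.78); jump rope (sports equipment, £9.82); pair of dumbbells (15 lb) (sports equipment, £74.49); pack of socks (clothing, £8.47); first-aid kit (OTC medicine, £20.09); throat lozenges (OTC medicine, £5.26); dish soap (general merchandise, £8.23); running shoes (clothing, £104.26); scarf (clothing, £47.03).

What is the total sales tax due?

Bottle of whiskey £33.78: beer, wine and spirits → 10.5% → £3.5469
Jump rope £9.82: sports equipment → 7.75% → £0.76105
Pair of dumbbells (15 lb) £74.49: sports equipment → 7.75% → £5.772975
Pack of socks £8.47: clothing → 9.5% → £0.80465
First-aid kit £20.09: OTC medicine → 0% → £0.00
Throat lozenges £5.26: OTC medicine → 0% → £0.00
Dish soap £8.23: general merchandise → 6% → £0.4938
Running shoes £104.26: clothing → 9.5% → £9.9047
Scarf £47.03: clothing → 9.5% → £4.46785
Unrounded tax sum = £25.751925 → £25.75

£25.75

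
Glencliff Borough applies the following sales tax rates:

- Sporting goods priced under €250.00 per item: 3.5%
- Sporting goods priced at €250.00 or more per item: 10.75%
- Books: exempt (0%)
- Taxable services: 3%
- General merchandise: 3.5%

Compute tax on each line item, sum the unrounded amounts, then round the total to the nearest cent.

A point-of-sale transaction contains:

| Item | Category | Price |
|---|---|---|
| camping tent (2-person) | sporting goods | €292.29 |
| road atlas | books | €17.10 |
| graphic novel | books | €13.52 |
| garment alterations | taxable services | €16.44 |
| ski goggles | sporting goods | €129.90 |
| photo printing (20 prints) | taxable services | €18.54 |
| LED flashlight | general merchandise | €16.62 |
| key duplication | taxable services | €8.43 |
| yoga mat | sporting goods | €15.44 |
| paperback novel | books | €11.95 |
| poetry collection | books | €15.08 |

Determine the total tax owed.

€38.39

Camping tent (2-person) €292.29: sporting goods, €250.00 or more → 10.75% → €31.421175
Road atlas €17.10: books → 0% → €0.00
Graphic novel €13.52: books → 0% → €0.00
Garment alterations €16.44: taxable services → 3% → €0.4932
Ski goggles €129.90: sporting goods, under €250.00 → 3.5% → €4.5465
Photo printing (20 prints) €18.54: taxable services → 3% → €0.5562
LED flashlight €16.62: general merchandise → 3.5% → €0.5817
Key duplication €8.43: taxable services → 3% → €0.2529
Yoga mat €15.44: sporting goods, under €250.00 → 3.5% → €0.5404
Paperback novel €11.95: books → 0% → €0.00
Poetry collection €15.08: books → 0% → €0.00
Unrounded tax sum = €38.392075 → €38.39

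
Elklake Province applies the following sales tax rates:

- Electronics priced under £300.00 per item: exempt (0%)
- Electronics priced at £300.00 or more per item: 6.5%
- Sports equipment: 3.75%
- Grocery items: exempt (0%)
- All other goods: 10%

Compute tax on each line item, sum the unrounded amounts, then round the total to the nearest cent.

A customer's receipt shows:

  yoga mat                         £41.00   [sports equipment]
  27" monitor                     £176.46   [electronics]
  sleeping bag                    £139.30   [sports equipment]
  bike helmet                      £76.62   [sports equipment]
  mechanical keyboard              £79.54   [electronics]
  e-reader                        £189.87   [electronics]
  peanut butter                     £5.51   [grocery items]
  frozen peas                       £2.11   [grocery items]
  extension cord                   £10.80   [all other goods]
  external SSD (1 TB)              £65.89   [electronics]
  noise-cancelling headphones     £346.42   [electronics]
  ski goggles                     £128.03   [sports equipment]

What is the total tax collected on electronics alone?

£22.52

27" monitor £176.46: electronics, under £300.00 → 0% → £0.00
Mechanical keyboard £79.54: electronics, under £300.00 → 0% → £0.00
E-reader £189.87: electronics, under £300.00 → 0% → £0.00
External SSD (1 TB) £65.89: electronics, under £300.00 → 0% → £0.00
Noise-cancelling headphones £346.42: electronics, £300.00 or more → 6.5% → £22.5173
Tax on electronics: unrounded sum = £22.5173 → £22.52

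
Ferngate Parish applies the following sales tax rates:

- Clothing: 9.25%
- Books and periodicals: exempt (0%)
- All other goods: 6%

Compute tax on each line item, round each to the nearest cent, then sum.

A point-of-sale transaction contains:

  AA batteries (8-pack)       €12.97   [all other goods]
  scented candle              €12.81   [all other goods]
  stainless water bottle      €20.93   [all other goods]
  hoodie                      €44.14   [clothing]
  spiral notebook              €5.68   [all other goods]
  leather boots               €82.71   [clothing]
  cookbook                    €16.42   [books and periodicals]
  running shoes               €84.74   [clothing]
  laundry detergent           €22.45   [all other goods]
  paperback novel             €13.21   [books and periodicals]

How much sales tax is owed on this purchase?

€24.07

AA batteries (8-pack) €12.97: all other goods → 6% → €0.78
Scented candle €12.81: all other goods → 6% → €0.77
Stainless water bottle €20.93: all other goods → 6% → €1.26
Hoodie €44.14: clothing → 9.25% → €4.08
Spiral notebook €5.68: all other goods → 6% → €0.34
Leather boots €82.71: clothing → 9.25% → €7.65
Cookbook €16.42: books and periodicals → 0% → €0.00
Running shoes €84.74: clothing → 9.25% → €7.84
Laundry detergent €22.45: all other goods → 6% → €1.35
Paperback novel €13.21: books and periodicals → 0% → €0.00
Total tax = €0.78 + €0.77 + €1.26 + €4.08 + €0.34 + €7.65 + €7.84 + €1.35 = €24.07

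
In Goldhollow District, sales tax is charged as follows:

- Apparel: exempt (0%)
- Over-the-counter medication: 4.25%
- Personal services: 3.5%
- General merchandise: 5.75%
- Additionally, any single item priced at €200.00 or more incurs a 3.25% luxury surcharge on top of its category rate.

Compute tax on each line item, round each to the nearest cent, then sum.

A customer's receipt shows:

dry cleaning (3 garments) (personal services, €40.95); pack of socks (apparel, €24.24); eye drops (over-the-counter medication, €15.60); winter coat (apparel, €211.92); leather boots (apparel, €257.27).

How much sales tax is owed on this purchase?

Dry cleaning (3 garments) €40.95: personal services → 3.5% → €1.43
Pack of socks €24.24: apparel → 0% → €0.00
Eye drops €15.60: over-the-counter medication → 4.25% → €0.66
Winter coat €211.92: apparel → 0% + 3.25% surcharge = 3.25% → €6.89
Leather boots €257.27: apparel → 0% + 3.25% surcharge = 3.25% → €8.36
Total tax = €1.43 + €0.66 + €6.89 + €8.36 = €17.34

€17.34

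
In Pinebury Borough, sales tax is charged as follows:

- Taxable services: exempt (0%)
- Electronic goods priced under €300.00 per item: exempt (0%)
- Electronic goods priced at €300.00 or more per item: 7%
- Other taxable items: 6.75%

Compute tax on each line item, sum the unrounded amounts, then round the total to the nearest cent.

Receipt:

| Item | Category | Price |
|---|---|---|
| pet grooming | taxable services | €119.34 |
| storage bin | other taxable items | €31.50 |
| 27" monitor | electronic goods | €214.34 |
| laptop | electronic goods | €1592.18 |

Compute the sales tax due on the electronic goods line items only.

€111.45

27" monitor €214.34: electronic goods, under €300.00 → 0% → €0.00
Laptop €1592.18: electronic goods, €300.00 or more → 7% → €111.4526
Tax on electronic goods: unrounded sum = €111.4526 → €111.45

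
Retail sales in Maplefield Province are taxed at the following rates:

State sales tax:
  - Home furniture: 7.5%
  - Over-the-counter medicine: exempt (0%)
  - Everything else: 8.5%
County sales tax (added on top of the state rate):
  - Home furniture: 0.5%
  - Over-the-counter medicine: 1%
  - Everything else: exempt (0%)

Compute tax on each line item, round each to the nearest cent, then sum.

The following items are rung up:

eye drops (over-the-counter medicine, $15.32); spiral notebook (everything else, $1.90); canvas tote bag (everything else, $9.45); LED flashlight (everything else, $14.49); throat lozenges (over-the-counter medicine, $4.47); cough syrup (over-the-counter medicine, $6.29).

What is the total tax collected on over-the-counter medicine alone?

$0.25

Eye drops $15.32: over-the-counter medicine → 0% + 1% county = 1% → $0.15
Throat lozenges $4.47: over-the-counter medicine → 0% + 1% county = 1% → $0.04
Cough syrup $6.29: over-the-counter medicine → 0% + 1% county = 1% → $0.06
Tax on over-the-counter medicine = $0.15 + $0.04 + $0.06 = $0.25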